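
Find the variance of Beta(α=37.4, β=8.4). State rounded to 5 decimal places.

α+β = 45.8 and αβ = 314.16, so Var = αβ/[(α+β)²(α+β+1)] = 314.16/98169.552 = 0.00320.

0.00320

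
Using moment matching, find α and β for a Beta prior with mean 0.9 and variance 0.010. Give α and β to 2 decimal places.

α = 7.20, β = 0.80

By moment matching, α+β = μ(1−μ)/σ² − 1 = (0.9·0.1)/0.010 − 1 = 9.0000 − 1 = 8.0000.
Since α/(α+β) = μ, α = 0.9·8.0000 = 7.20 and β = 0.1·8.0000 = 0.80.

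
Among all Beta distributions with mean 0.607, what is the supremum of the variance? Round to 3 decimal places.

0.239

Var = μ(1−μ)/(α+β+1), which approaches μ(1−μ) as α+β → 0.
So the supremum is μ(1−μ) = 0.607×0.393 = 0.239.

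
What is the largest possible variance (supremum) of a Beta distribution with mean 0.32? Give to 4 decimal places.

0.2176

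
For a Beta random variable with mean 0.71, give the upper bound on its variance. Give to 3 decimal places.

Var = μ(1−μ)/(α+β+1), which approaches μ(1−μ) as α+β → 0.
So the supremum is μ(1−μ) = 0.71×0.29 = 0.206.

0.206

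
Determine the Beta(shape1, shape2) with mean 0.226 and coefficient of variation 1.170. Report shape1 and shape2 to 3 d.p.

σ = CV·μ = 1.170×0.226 = 0.26442, so σ² = 0.069918.
s+1 = μ(1−μ)/σ² = 0.174924/0.069918 = 2.5018, so s = shape1+shape2 = 1.5018.
shape1 = μs = 0.339, shape2 = (1−μ)s = 1.162.

shape1 = 0.339, shape2 = 1.162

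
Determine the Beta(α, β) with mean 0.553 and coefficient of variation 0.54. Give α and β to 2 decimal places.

σ = CV·μ = 0.54×0.553 = 0.29862, so σ² = 0.089174.
s+1 = μ(1−μ)/σ² = 0.247191/0.089174 = 2.7720, so s = α+β = 1.7720.
α = μs = 0.98, β = (1−μ)s = 0.79.

α = 0.98, β = 0.79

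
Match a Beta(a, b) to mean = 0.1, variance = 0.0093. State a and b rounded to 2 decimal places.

Let s = a+b. The Beta variance is μ(1−μ)/(s+1).
So s+1 = μ(1−μ)/σ² = (0.1×0.9)/0.0093 = 0.09/0.0093 = 9.6774, giving s = 8.6774.
Then a = μs = 0.1×8.6774 = 0.87 and b = (1−μ)s = 0.9×8.6774 = 7.81.

a = 0.87, b = 7.81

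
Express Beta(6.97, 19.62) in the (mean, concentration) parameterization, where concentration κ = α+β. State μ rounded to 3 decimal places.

μ = 0.262, κ = 26.59

κ = α+β = 6.97+19.62 = 26.59; μ = α/κ = 6.97/26.59 = 0.262.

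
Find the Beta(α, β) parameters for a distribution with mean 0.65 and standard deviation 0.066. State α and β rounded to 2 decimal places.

σ² = 0.066² = 0.004356.
With s = α+β, Var = μ(1−μ)/(s+1), so s+1 = (0.65×0.35)/0.004356 = 52.2268 and s = 51.2268.
α = μs = 33.30, β = (1−μ)s = 17.93.

α = 33.30, β = 17.93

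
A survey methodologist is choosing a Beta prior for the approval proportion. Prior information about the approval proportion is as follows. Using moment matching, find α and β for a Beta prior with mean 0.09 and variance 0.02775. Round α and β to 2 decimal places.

Let s = α+β. The Beta variance is μ(1−μ)/(s+1).
So s+1 = μ(1−μ)/σ² = (0.09×0.91)/0.02775 = 0.0819/0.02775 = 2.9514, giving s = 1.9514.
Then α = μs = 0.09×1.9514 = 0.18 and β = (1−μ)s = 0.91×1.9514 = 1.78.

α = 0.18, β = 1.78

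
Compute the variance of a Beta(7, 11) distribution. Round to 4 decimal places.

α+β = 18 and αβ = 77, so Var = αβ/[(α+β)²(α+β+1)] = 77/6156 = 0.0125.

0.0125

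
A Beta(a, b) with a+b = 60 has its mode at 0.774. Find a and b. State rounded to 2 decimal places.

a = 45.89, b = 14.11

Mode = (a−1)/(κ−2) with κ = a+b, so a−1 = 0.774·58 = 44.89.
a = 45.89; b = κ − a = 14.11.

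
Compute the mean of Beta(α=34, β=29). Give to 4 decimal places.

0.5397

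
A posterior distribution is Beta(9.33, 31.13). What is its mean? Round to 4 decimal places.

E[X] = α/(α+β) = 9.33/40.46 = 0.2306.

0.2306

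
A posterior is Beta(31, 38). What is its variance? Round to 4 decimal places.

0.0035

α+β = 69 and αβ = 1178, so Var = αβ/[(α+β)²(α+β+1)] = 1178/333270 = 0.0035.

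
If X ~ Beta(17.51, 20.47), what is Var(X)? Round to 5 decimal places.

0.00637

α+β = 37.98 and αβ = 358.4297, so Var = αβ/[(α+β)²(α+β+1)] = 358.4297/56227.885992 = 0.00637.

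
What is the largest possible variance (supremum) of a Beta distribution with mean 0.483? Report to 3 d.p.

For fixed mean μ the Beta variance is μ(1−μ)/(α+β+1), increasing as α+β decreases.
Its least upper bound (not attained) is μ(1−μ) = 0.483·0.517 = 0.250.

0.250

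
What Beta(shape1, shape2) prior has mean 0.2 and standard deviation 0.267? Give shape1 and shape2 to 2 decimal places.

Variance = 0.267² = 0.071289. The moment-matching identity shape1+shape2 = μ(1−μ)/Var − 1 gives
shape1+shape2 = 0.16/0.071289 − 1 = 1.2444, so shape1 = μ·1.2444 = 0.25 and shape2 = (1−μ)·1.2444 = 1.00.

shape1 = 0.25, shape2 = 1.00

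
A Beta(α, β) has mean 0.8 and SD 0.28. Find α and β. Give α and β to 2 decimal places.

Variance = 0.28² = 0.0784. The moment-matching identity α+β = μ(1−μ)/Var − 1 gives
α+β = 0.16/0.0784 − 1 = 1.0408, so α = μ·1.0408 = 0.83 and β = (1−μ)·1.0408 = 0.21.

α = 0.83, β = 0.21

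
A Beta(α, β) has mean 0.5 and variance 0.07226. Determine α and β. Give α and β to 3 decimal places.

α = 1.230, β = 1.230

Write ν = α+β; then α = μν and Var = μ(1−μ)/(ν+1).
ν = μ(1−μ)/Var − 1 = 0.25/0.07226 − 1 = 2.4597.
α = 0.5·2.4597 = 1.230, β = 0.5·2.4597 = 1.230.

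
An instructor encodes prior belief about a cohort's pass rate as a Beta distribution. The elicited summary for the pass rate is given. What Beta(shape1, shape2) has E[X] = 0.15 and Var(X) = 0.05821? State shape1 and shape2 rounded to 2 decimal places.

Let s = shape1+shape2. The Beta variance is μ(1−μ)/(s+1).
So s+1 = μ(1−μ)/σ² = (0.15×0.85)/0.05821 = 0.1275/0.05821 = 2.1903, giving s = 1.1903.
Then shape1 = μs = 0.15×1.1903 = 0.18 and shape2 = (1−μ)s = 0.85×1.1903 = 1.01.

shape1 = 0.18, shape2 = 1.01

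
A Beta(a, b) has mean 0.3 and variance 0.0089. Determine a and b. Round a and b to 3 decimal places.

Write ν = a+b; then a = μν and Var = μ(1−μ)/(ν+1).
ν = μ(1−μ)/Var − 1 = 0.21/0.0089 − 1 = 22.5955.
a = 0.3·22.5955 = 6.779, b = 0.7·22.5955 = 15.817.

a = 6.779, b = 15.817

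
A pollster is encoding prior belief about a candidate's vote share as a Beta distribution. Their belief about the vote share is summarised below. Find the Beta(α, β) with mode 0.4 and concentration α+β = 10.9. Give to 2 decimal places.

Since the density peak of Beta(α,β) is at (α−1)/(α+β−2),
α = 1 + 0.4(10.9−2) = 4.56 and β = 10.9 − 4.56 = 6.34.

α = 4.56, β = 6.34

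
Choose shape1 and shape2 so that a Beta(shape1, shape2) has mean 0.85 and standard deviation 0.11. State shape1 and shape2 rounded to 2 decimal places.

First σ² = 0.0121. Setting shape1 = μn, shape2 = (1−μ)n with n = shape1+shape2,
μ(1−μ)/(n+1) = 0.0121 ⇒ n+1 = 0.1275/0.0121 = 10.5372 ⇒ n = 9.5372.
Hence shape1 = 0.85×9.5372 = 8.11, shape2 = 0.15×9.5372 = 1.43.

shape1 = 8.11, shape2 = 1.43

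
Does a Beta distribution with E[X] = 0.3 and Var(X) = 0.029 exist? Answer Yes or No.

For any Beta, Var(X) < E[X]·(1−E[X]).
Here μ(1−μ) = 0.3×0.7 = 0.21, and 0.029 < 0.21.

Yes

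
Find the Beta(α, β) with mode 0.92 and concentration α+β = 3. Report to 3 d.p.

α = 1.920, β = 1.080

Mode = (α−1)/(κ−2) with κ = α+β, so α−1 = 0.92·1 = 0.920.
α = 1.920; β = κ − α = 1.080.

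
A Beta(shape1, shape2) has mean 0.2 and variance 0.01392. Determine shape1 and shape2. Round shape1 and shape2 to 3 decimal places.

shape1 = 2.099, shape2 = 8.395

Let s = shape1+shape2. The Beta variance is μ(1−μ)/(s+1).
So s+1 = μ(1−μ)/σ² = (0.2×0.8)/0.01392 = 0.16/0.01392 = 11.4943, giving s = 10.4943.
Then shape1 = μs = 0.2×10.4943 = 2.099 and shape2 = (1−μ)s = 0.8×10.4943 = 8.395.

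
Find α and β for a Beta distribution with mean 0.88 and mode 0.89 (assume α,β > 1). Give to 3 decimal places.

α = 68.640, β = 9.360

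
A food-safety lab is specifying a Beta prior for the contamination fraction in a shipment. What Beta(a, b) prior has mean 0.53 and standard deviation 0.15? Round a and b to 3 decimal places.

First σ² = 0.0225. Setting a = μn, b = (1−μ)n with n = a+b,
μ(1−μ)/(n+1) = 0.0225 ⇒ n+1 = 0.2491/0.0225 = 11.0711 ⇒ n = 10.0711.
Hence a = 0.53×10.0711 = 5.338, b = 0.47×10.0711 = 4.733.

a = 5.338, b = 4.733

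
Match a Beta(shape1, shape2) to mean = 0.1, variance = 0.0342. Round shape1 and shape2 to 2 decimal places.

shape1 = 0.16, shape2 = 1.47

Let s = shape1+shape2. The Beta variance is μ(1−μ)/(s+1).
So s+1 = μ(1−μ)/σ² = (0.1×0.9)/0.0342 = 0.09/0.0342 = 2.6316, giving s = 1.6316.
Then shape1 = μs = 0.1×1.6316 = 0.16 and shape2 = (1−μ)s = 0.9×1.6316 = 1.47.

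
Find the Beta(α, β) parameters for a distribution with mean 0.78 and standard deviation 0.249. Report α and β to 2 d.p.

Variance = 0.249² = 0.062001. The moment-matching identity α+β = μ(1−μ)/Var − 1 gives
α+β = 0.1716/0.062001 − 1 = 1.7677, so α = μ·1.7677 = 1.38 and β = (1−μ)·1.7677 = 0.39.

α = 1.38, β = 0.39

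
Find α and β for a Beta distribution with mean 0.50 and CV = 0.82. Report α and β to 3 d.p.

α = 0.244, β = 0.244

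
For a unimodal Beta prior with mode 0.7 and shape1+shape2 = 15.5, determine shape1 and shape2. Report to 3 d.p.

shape1 = 10.450, shape2 = 5.050

Since the density peak of Beta(shape1,shape2) is at (shape1−1)/(shape1+shape2−2),
shape1 = 1 + 0.7(15.5−2) = 10.450 and shape2 = 15.5 − 10.450 = 5.050.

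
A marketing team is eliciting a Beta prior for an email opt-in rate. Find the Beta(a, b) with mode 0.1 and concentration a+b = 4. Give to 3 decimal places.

a = 1.200, b = 2.800

Mode = (a−1)/(κ−2) with κ = a+b, so a−1 = 0.1·2 = 0.200.
a = 1.200; b = κ − a = 2.800.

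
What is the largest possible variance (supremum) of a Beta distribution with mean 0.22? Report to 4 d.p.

0.1716

For fixed mean μ the Beta variance is μ(1−μ)/(α+β+1), increasing as α+β decreases.
Its least upper bound (not attained) is μ(1−μ) = 0.22·0.78 = 0.1716.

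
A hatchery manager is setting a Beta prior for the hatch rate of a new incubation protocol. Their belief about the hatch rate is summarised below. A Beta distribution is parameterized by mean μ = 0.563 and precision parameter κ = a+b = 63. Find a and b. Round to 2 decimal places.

a = 35.47, b = 27.53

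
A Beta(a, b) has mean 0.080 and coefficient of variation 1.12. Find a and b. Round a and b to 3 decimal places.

σ = CV·μ = 1.12×0.080 = 0.08960, so σ² = 0.008028.
s+1 = μ(1−μ)/σ² = 0.073600/0.008028 = 9.1677, so s = a+b = 8.1677.
a = μs = 0.653, b = (1−μ)s = 7.514.

a = 0.653, b = 7.514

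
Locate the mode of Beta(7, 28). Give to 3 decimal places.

0.182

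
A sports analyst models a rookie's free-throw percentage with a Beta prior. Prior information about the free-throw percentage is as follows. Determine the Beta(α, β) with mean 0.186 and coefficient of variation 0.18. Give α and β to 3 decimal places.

α = 24.937, β = 109.135

σ = CV·μ = 0.18×0.186 = 0.03348, so σ² = 0.001121.
s+1 = μ(1−μ)/σ² = 0.151404/0.001121 = 135.0723, so s = α+β = 134.0723.
α = μs = 24.937, β = (1−μ)s = 109.135.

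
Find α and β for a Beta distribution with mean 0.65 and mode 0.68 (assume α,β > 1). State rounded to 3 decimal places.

α = 7.800, β = 4.200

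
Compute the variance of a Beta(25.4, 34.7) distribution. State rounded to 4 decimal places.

0.0040

Var = αβ/[(α+β)²(α+β+1)] = (25.4×34.7)/(60.1²×61.1) = 881.38/220693.811 = 0.0040.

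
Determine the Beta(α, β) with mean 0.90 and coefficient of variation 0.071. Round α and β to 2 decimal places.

α = 18.94, β = 2.10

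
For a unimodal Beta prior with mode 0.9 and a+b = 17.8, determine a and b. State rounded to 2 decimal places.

Since the density peak of Beta(a,b) is at (a−1)/(a+b−2),
a = 1 + 0.9(17.8−2) = 15.22 and b = 17.8 − 15.22 = 2.58.

a = 15.22, b = 2.58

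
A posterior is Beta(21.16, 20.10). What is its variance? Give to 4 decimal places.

0.0059

μ = 21.16/41.26 = 0.512845; Var = μ(1−μ)/(α+β+1) = 0.2498350/42.26 = 0.0059.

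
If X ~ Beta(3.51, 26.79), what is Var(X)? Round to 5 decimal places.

0.00327

μ = 3.51/30.30 = 0.115842; Var = μ(1−μ)/(α+β+1) = 0.1024223/31.30 = 0.00327.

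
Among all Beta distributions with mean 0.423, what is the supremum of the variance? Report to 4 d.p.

Var = μ(1−μ)/(α+β+1), which approaches μ(1−μ) as α+β → 0.
So the supremum is μ(1−μ) = 0.423×0.577 = 0.2441.

0.2441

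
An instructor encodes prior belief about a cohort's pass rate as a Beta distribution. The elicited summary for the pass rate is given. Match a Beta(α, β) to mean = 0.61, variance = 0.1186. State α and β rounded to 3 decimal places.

Write ν = α+β; then α = μν and Var = μ(1−μ)/(ν+1).
ν = μ(1−μ)/Var − 1 = 0.2379/0.1186 − 1 = 1.0059.
α = 0.61·1.0059 = 0.614, β = 0.39·1.0059 = 0.392.

α = 0.614, β = 0.392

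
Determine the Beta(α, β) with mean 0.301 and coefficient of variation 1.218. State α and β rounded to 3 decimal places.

Var = (CV·μ)² = (1.218×0.301)² = 0.134409.
α+β = μ(1−μ)/Var − 1 = 0.210399/0.134409 − 1 = 0.5654.
Thus α = 0.301·0.5654 = 0.170 and β = 0.699·0.5654 = 0.395.

α = 0.170, β = 0.395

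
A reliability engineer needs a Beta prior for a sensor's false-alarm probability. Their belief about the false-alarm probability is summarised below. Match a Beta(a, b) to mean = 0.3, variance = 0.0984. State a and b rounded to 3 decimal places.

Write ν = a+b; then a = μν and Var = μ(1−μ)/(ν+1).
ν = μ(1−μ)/Var − 1 = 0.21/0.0984 − 1 = 1.1341.
a = 0.3·1.1341 = 0.340, b = 0.7·1.1341 = 0.794.

a = 0.340, b = 0.794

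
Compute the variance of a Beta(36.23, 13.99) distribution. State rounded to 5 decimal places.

0.00392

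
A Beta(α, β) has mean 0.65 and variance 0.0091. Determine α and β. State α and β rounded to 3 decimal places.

By moment matching, α+β = μ(1−μ)/σ² − 1 = (0.65·0.35)/0.0091 − 1 = 25.0000 − 1 = 24.0000.
Since α/(α+β) = μ, α = 0.65·24.0000 = 15.600 and β = 0.35·24.0000 = 8.400.

α = 15.600, β = 8.400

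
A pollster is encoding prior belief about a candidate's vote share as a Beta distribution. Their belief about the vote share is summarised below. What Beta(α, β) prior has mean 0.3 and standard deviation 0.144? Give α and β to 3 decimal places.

Variance = 0.144² = 0.020736. The moment-matching identity α+β = μ(1−μ)/Var − 1 gives
α+β = 0.21/0.020736 − 1 = 9.1273, so α = μ·9.1273 = 2.738 and β = (1−μ)·9.1273 = 6.389.

α = 2.738, β = 6.389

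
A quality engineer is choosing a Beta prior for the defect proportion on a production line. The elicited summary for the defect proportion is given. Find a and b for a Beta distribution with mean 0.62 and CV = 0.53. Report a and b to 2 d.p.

Var = (CV·μ)² = (0.53×0.62)² = 0.107978.
a+b = μ(1−μ)/Var − 1 = 0.2356/0.107978 − 1 = 1.1819.
Thus a = 0.62·1.1819 = 0.73 and b = 0.38·1.1819 = 0.45.

a = 0.73, b = 0.45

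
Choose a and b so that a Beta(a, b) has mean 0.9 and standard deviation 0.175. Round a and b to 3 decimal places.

a = 1.745, b = 0.194

σ² = 0.175² = 0.030625.
With s = a+b, Var = μ(1−μ)/(s+1), so s+1 = (0.9×0.1)/0.030625 = 2.9388 and s = 1.9388.
a = μs = 1.745, b = (1−μ)s = 0.194.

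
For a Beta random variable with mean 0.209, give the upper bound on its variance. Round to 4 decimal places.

Var = μ(1−μ)/(α+β+1), which approaches μ(1−μ) as α+β → 0.
So the supremum is μ(1−μ) = 0.209×0.791 = 0.1653.

0.1653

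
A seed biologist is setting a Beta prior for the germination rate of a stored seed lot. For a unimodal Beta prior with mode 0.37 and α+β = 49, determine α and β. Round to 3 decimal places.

α = 18.390, β = 30.610

Since the density peak of Beta(α,β) is at (α−1)/(α+β−2),
α = 1 + 0.37(49−2) = 18.390 and β = 49 − 18.390 = 30.610.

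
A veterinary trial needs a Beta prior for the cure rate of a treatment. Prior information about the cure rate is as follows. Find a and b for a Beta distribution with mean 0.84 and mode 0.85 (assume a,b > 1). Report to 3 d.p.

Let s = a+b. Mean gives a = μs = 0.84s; mode gives (a−1)/(s−2) = 0.85.
Substituting: 0.84s − 1 = 0.85(s−2) = 0.85s − 1.70, so -0.01s = -0.70 and s = 70.0000.
Then a = 0.84×70.0000 = 58.800 and b = s−a = 11.200.

a = 58.800, b = 11.200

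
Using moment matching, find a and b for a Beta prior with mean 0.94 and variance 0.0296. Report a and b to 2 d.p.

a = 0.85, b = 0.05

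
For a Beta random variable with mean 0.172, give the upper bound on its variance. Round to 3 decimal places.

0.142

Var = μ(1−μ)/(α+β+1), which approaches μ(1−μ) as α+β → 0.
So the supremum is μ(1−μ) = 0.172×0.828 = 0.142.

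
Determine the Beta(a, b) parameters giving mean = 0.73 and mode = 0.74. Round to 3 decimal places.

a = 35.040, b = 12.960

Let s = a+b. Mean gives a = μs = 0.73s; mode gives (a−1)/(s−2) = 0.74.
Substituting: 0.73s − 1 = 0.74(s−2) = 0.74s − 1.48, so -0.01s = -0.48 and s = 48.0000.
Then a = 0.73×48.0000 = 35.040 and b = s−a = 12.960.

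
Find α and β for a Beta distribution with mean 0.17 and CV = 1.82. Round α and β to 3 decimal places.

σ = CV·μ = 1.82×0.17 = 0.30940, so σ² = 0.095728.
s+1 = μ(1−μ)/σ² = 0.1411/0.095728 = 1.4740, so s = α+β = 0.4740.
α = μs = 0.081, β = (1−μ)s = 0.393.

α = 0.081, β = 0.393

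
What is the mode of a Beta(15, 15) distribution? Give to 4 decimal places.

0.5000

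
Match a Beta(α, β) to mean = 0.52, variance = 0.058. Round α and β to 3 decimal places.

Let s = α+β. The Beta variance is μ(1−μ)/(s+1).
So s+1 = μ(1−μ)/σ² = (0.52×0.48)/0.058 = 0.2496/0.058 = 4.3034, giving s = 3.3034.
Then α = μs = 0.52×3.3034 = 1.718 and β = (1−μ)s = 0.48×3.3034 = 1.586.

α = 1.718, β = 1.586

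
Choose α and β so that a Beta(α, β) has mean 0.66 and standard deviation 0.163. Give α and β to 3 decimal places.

α = 4.914, β = 2.532

Variance = 0.163² = 0.026569. The moment-matching identity α+β = μ(1−μ)/Var − 1 gives
α+β = 0.2244/0.026569 − 1 = 7.4459, so α = μ·7.4459 = 4.914 and β = (1−μ)·7.4459 = 2.532.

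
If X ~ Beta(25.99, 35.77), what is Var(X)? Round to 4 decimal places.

α+β = 61.76 and αβ = 929.6623, so Var = αβ/[(α+β)²(α+β+1)] = 929.6623/239385.317376 = 0.0039.

0.0039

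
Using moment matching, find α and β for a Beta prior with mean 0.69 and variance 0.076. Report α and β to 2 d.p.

α = 1.25, β = 0.56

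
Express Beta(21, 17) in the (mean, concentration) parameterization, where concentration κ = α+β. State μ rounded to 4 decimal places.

μ = 0.5526, κ = 38

κ = α+β = 21+17 = 38; μ = α/κ = 21/38 = 0.5526.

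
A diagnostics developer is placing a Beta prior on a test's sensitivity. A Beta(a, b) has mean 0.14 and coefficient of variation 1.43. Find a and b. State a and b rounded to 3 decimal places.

a = 0.281, b = 1.723

σ = CV·μ = 1.43×0.14 = 0.20020, so σ² = 0.040080.
s+1 = μ(1−μ)/σ² = 0.1204/0.040080 = 3.0040, so s = a+b = 2.0040.
a = μs = 0.281, b = (1−μ)s = 1.723.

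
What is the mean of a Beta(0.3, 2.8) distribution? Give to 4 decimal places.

0.0968

E[X] = α/(α+β) = 0.3/3.1 = 0.0968.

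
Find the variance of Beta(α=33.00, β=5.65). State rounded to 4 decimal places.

μ = 33.00/38.65 = 0.853816; Var = μ(1−μ)/(α+β+1) = 0.1248140/39.65 = 0.0031.

0.0031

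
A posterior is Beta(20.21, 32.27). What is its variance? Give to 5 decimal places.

Var = αβ/[(α+β)²(α+β+1)] = (20.21×32.27)/(52.48²×53.48) = 652.1767/147291.963392 = 0.00443.

0.00443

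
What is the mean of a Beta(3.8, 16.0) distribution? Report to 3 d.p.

The Beta mean is α/(α+β) = 3.8/(3.8+16.0) = 0.192.

0.192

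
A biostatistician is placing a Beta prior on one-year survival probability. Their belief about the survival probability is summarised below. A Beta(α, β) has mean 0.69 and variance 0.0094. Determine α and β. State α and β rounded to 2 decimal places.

α = 15.01, β = 6.74

By moment matching, α+β = μ(1−μ)/σ² − 1 = (0.69·0.31)/0.0094 − 1 = 22.7553 − 1 = 21.7553.
Since α/(α+β) = μ, α = 0.69·21.7553 = 15.01 and β = 0.31·21.7553 = 6.74.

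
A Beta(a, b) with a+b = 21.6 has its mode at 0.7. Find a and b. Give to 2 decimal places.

a = 14.72, b = 6.88

Since the density peak of Beta(a,b) is at (a−1)/(a+b−2),
a = 1 + 0.7(21.6−2) = 14.72 and b = 21.6 − 14.72 = 6.88.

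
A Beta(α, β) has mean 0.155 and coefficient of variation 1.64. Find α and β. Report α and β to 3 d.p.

Var = (CV·μ)² = (1.64×0.155)² = 0.064618.
α+β = μ(1−μ)/Var − 1 = 0.130975/0.064618 − 1 = 1.0269.
Thus α = 0.155·1.0269 = 0.159 and β = 0.845·1.0269 = 0.868.

α = 0.159, β = 0.868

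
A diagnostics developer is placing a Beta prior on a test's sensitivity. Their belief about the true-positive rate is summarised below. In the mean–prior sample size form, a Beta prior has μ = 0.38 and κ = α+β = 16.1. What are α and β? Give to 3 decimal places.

α = μκ = 0.38×16.1 = 6.118 and β = (1−μ)κ = 0.62×16.1 = 9.982.

α = 6.118, β = 9.982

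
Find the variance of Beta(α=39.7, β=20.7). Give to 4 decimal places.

0.0037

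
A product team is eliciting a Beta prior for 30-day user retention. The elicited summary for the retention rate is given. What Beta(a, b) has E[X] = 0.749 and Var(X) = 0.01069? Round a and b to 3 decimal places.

By moment matching, a+b = μ(1−μ)/σ² − 1 = (0.749·0.251)/0.01069 − 1 = 17.5864 − 1 = 16.5864.
Since a/(a+b) = μ, a = 0.749·16.5864 = 12.423 and b = 0.251·16.5864 = 4.163.

a = 12.423, b = 4.163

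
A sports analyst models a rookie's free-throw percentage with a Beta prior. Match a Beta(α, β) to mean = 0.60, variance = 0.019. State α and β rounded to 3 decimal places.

By moment matching, α+β = μ(1−μ)/σ² − 1 = (0.60·0.40)/0.019 − 1 = 12.6316 − 1 = 11.6316.
Since α/(α+β) = μ, α = 0.60·11.6316 = 6.979 and β = 0.40·11.6316 = 4.653.

α = 6.979, β = 4.653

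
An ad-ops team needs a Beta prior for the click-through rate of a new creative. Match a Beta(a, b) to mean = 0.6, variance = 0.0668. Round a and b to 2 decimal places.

a = 1.56, b = 1.04

By moment matching, a+b = μ(1−μ)/σ² − 1 = (0.6·0.4)/0.0668 − 1 = 3.5928 − 1 = 2.5928.
Since a/(a+b) = μ, a = 0.6·2.5928 = 1.56 and b = 0.4·2.5928 = 1.04.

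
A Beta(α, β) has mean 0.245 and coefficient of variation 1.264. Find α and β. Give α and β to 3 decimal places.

α = 0.228, β = 0.701

σ = CV·μ = 1.264×0.245 = 0.30968, so σ² = 0.095902.
s+1 = μ(1−μ)/σ² = 0.184975/0.095902 = 1.9288, so s = α+β = 0.9288.
α = μs = 0.228, β = (1−μ)s = 0.701.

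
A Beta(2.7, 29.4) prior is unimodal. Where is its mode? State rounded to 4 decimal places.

0.0565

The density x^(α−1)(1−x)^(β−1) is maximised at (α−1)/(α+β−2) = 1.7/30.1 = 0.0565.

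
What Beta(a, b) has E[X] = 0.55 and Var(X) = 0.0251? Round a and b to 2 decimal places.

a = 4.87, b = 3.99

Let s = a+b. The Beta variance is μ(1−μ)/(s+1).
So s+1 = μ(1−μ)/σ² = (0.55×0.45)/0.0251 = 0.2475/0.0251 = 9.8606, giving s = 8.8606.
Then a = μs = 0.55×8.8606 = 4.87 and b = (1−μ)s = 0.45×8.8606 = 3.99.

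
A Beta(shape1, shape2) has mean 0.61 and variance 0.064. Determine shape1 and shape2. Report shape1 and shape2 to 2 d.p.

shape1 = 1.66, shape2 = 1.06

Write ν = shape1+shape2; then shape1 = μν and Var = μ(1−μ)/(ν+1).
ν = μ(1−μ)/Var − 1 = 0.2379/0.064 − 1 = 2.7172.
shape1 = 0.61·2.7172 = 1.66, shape2 = 0.39·2.7172 = 1.06.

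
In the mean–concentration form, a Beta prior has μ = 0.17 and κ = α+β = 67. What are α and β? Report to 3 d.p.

Split κ in proportion μ : (1−μ): α = 0.17·67 = 11.390, β = 67 − 11.390 = 55.610.

α = 11.390, β = 55.610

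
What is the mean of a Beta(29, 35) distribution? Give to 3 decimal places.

0.453

The Beta mean is α/(α+β) = 29/(29+35) = 0.453.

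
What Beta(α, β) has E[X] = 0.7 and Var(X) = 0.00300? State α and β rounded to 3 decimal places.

α = 48.300, β = 20.700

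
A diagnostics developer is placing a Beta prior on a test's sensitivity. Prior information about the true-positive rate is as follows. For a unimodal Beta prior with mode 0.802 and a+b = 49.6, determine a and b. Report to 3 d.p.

a = 39.175, b = 10.425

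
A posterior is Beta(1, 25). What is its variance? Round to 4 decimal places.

α+β = 26 and αβ = 25, so Var = αβ/[(α+β)²(α+β+1)] = 25/18252 = 0.0014.

0.0014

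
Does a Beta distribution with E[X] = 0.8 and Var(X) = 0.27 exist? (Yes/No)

No

For any Beta, Var(X) < E[X]·(1−E[X]).
Here μ(1−μ) = 0.8×0.2 = 0.16, and 0.27 ≥ 0.16.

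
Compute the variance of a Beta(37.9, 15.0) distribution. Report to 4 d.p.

0.0038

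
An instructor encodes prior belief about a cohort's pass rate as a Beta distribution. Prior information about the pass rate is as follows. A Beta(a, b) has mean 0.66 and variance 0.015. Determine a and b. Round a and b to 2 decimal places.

Let s = a+b. The Beta variance is μ(1−μ)/(s+1).
So s+1 = μ(1−μ)/σ² = (0.66×0.34)/0.015 = 0.2244/0.015 = 14.9600, giving s = 13.9600.
Then a = μs = 0.66×13.9600 = 9.21 and b = (1−μ)s = 0.34×13.9600 = 4.75.

a = 9.21, b = 4.75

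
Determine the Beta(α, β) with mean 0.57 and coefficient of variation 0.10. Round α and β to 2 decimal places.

α = 42.43, β = 32.01

σ = CV·μ = 0.10×0.57 = 0.05700, so σ² = 0.003249.
s+1 = μ(1−μ)/σ² = 0.2451/0.003249 = 75.4386, so s = α+β = 74.4386.
α = μs = 42.43, β = (1−μ)s = 32.01.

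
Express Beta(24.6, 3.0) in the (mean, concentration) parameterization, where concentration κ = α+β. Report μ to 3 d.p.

μ = 0.891, κ = 27.6

κ = α+β = 24.6+3.0 = 27.6; μ = α/κ = 24.6/27.6 = 0.891.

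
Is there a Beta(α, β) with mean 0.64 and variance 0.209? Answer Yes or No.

The Beta variance bound is σ² < μ(1−μ).
Here μ(1−μ) = 0.64×0.36 = 0.2304, and 0.209 < 0.2304.

Yes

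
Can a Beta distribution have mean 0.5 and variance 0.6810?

The Beta variance bound is σ² < μ(1−μ).
Here μ(1−μ) = 0.5×0.5 = 0.25, and 0.6810 ≥ 0.25.

No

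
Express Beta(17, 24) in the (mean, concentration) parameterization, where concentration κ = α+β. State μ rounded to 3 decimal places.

κ = α+β = 17+24 = 41; μ = α/κ = 17/41 = 0.415.

μ = 0.415, κ = 41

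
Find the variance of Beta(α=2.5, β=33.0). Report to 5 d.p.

0.00179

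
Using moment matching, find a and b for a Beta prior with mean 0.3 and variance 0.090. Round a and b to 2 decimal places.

a = 0.40, b = 0.93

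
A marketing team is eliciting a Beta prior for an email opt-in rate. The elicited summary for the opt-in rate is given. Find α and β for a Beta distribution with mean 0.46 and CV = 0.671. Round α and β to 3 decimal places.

α = 0.739, β = 0.868

σ = CV·μ = 0.671×0.46 = 0.30866, so σ² = 0.095271.
s+1 = μ(1−μ)/σ² = 0.2484/0.095271 = 2.6073, so s = α+β = 1.6073.
α = μs = 0.739, β = (1−μ)s = 0.868.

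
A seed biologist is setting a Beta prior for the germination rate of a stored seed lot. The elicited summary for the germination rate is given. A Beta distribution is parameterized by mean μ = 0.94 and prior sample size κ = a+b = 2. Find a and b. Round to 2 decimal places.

Split κ in proportion μ : (1−μ): a = 0.94·2 = 1.88, b = 2 − 1.88 = 0.12.

a = 1.88, b = 0.12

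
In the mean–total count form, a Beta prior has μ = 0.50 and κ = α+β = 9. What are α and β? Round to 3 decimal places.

Split κ in proportion μ : (1−μ): α = 0.50·9 = 4.500, β = 9 − 4.500 = 4.500.

α = 4.500, β = 4.500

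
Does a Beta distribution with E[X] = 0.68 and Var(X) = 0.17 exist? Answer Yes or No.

Yes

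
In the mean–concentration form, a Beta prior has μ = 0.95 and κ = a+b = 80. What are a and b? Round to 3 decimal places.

Split κ in proportion μ : (1−μ): a = 0.95·80 = 76.000, b = 80 − 76.000 = 4.000.

a = 76.000, b = 4.000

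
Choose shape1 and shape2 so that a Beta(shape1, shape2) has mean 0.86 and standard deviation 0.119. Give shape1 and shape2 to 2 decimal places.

shape1 = 6.45, shape2 = 1.05

σ² = 0.119² = 0.014161.
With s = shape1+shape2, Var = μ(1−μ)/(s+1), so s+1 = (0.86×0.14)/0.014161 = 8.5022 and s = 7.5022.
shape1 = μs = 6.45, shape2 = (1−μ)s = 1.05.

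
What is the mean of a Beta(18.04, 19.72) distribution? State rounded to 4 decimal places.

0.4778

E[X] = α/(α+β) = 18.04/37.76 = 0.4778.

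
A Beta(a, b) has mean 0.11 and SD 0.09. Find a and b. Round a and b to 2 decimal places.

a = 1.22, b = 9.87

First σ² = 0.0081. Setting a = μn, b = (1−μ)n with n = a+b,
μ(1−μ)/(n+1) = 0.0081 ⇒ n+1 = 0.0979/0.0081 = 12.0864 ⇒ n = 11.0864.
Hence a = 0.11×11.0864 = 1.22, b = 0.89×11.0864 = 9.87.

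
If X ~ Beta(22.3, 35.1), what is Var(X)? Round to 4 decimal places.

0.0041

α+β = 57.4 and αβ = 782.73, so Var = αβ/[(α+β)²(α+β+1)] = 782.73/192413.984 = 0.0041.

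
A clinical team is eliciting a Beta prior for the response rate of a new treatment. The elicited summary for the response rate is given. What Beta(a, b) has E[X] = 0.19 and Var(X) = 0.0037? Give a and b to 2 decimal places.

a = 7.71, b = 32.88

Let s = a+b. The Beta variance is μ(1−μ)/(s+1).
So s+1 = μ(1−μ)/σ² = (0.19×0.81)/0.0037 = 0.1539/0.0037 = 41.5946, giving s = 40.5946.
Then a = μs = 0.19×40.5946 = 7.71 and b = (1−μ)s = 0.81×40.5946 = 32.88.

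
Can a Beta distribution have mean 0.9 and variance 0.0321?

A Beta with mean μ has variance μ(1−μ)/(α+β+1) < μ(1−μ).
Here μ(1−μ) = 0.9×0.1 = 0.09, and 0.0321 < 0.09.

Yes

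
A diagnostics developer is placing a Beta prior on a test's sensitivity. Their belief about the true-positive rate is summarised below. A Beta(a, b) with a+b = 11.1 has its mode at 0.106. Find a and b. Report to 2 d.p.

a = 1.96, b = 9.14

Mode = (a−1)/(κ−2) with κ = a+b, so a−1 = 0.106·9.1 = 0.96.
a = 1.96; b = κ − a = 9.14.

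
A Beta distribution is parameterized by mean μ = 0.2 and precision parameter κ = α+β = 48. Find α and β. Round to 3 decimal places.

α = 9.600, β = 38.400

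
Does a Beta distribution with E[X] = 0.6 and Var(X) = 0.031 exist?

Yes

For any Beta, Var(X) < E[X]·(1−E[X]).
Here μ(1−μ) = 0.6×0.4 = 0.24, and 0.031 < 0.24.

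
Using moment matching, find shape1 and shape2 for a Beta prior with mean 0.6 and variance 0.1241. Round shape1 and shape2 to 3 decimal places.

Let s = shape1+shape2. The Beta variance is μ(1−μ)/(s+1).
So s+1 = μ(1−μ)/σ² = (0.6×0.4)/0.1241 = 0.24/0.1241 = 1.9339, giving s = 0.9339.
Then shape1 = μs = 0.6×0.9339 = 0.560 and shape2 = (1−μ)s = 0.4×0.9339 = 0.374.

shape1 = 0.560, shape2 = 0.374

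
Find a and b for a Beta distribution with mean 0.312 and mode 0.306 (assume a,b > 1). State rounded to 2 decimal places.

Let s = a+b. Mean gives a = μs = 0.312s; mode gives (a−1)/(s−2) = 0.306.
Substituting: 0.312s − 1 = 0.306(s−2) = 0.306s − 0.612, so 0.006s = 0.388 and s = 64.6667.
Then a = 0.312×64.6667 = 20.18 and b = s−a = 44.49.

a = 20.18, b = 44.49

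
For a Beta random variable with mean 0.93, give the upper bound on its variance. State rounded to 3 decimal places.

Var = μ(1−μ)/(α+β+1), which approaches μ(1−μ) as α+β → 0.
So the supremum is μ(1−μ) = 0.93×0.07 = 0.065.

0.065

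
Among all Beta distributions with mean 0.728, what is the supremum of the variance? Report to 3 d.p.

0.198

Var = μ(1−μ)/(α+β+1), which approaches μ(1−μ) as α+β → 0.
So the supremum is μ(1−μ) = 0.728×0.272 = 0.198.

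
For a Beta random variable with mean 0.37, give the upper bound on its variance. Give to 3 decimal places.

For fixed mean μ the Beta variance is μ(1−μ)/(α+β+1), increasing as α+β decreases.
Its least upper bound (not attained) is μ(1−μ) = 0.37·0.63 = 0.233.

0.233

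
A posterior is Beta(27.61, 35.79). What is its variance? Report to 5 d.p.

α+β = 63.40 and αβ = 988.1619, so Var = αβ/[(α+β)²(α+β+1)] = 988.1619/258859.664000 = 0.00382.

0.00382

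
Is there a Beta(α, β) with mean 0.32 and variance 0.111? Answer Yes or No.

Yes

For any Beta, Var(X) < E[X]·(1−E[X]).
Here μ(1−μ) = 0.32×0.68 = 0.2176, and 0.111 < 0.2176.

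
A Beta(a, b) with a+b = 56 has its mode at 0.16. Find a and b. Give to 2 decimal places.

For a,b>1 the mode is (a−1)/(a+b−2), so a = mode·(κ−2)+1 = 0.16×54+1 = 9.64.
And b = (1−mode)·(κ−2)+1 = 0.84×54+1 = 46.36.

a = 9.64, b = 46.36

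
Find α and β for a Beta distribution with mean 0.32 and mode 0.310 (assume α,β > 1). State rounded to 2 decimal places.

With s = α+β: μ = α/s and mode = (α−1)/(s−2). Eliminating α = μs,
μs − 1 = m(s−2) ⇒ s(μ−m) = 1−2m ⇒ s = 0.380/0.010 = 38.0000.
So α = μs = 12.16, β = (1−μ)s = 25.84.

α = 12.16, β = 25.84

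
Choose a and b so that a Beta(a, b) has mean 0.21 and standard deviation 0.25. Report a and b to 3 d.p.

First σ² = 0.0625. Setting a = μn, b = (1−μ)n with n = a+b,
μ(1−μ)/(n+1) = 0.0625 ⇒ n+1 = 0.1659/0.0625 = 2.6544 ⇒ n = 1.6544.
Hence a = 0.21×1.6544 = 0.347, b = 0.79×1.6544 = 1.307.

a = 0.347, b = 1.307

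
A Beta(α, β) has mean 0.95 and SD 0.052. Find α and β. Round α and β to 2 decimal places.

σ² = 0.052² = 0.002704.
With s = α+β, Var = μ(1−μ)/(s+1), so s+1 = (0.95×0.05)/0.002704 = 17.5666 and s = 16.5666.
α = μs = 15.74, β = (1−μ)s = 0.83.

α = 15.74, β = 0.83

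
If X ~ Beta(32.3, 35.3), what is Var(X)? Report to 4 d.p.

0.0036

Var = αβ/[(α+β)²(α+β+1)] = (32.3×35.3)/(67.6²×68.6) = 1140.19/313485.536 = 0.0036.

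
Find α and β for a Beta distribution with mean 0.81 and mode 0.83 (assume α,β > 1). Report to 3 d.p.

α = 26.730, β = 6.270

Let s = α+β. Mean gives α = μs = 0.81s; mode gives (α−1)/(s−2) = 0.83.
Substituting: 0.81s − 1 = 0.83(s−2) = 0.83s − 1.66, so -0.02s = -0.66 and s = 33.0000.
Then α = 0.81×33.0000 = 26.730 and β = s−α = 6.270.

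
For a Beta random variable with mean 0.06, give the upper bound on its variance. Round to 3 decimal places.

0.056

Var = μ(1−μ)/(α+β+1), which approaches μ(1−μ) as α+β → 0.
So the supremum is μ(1−μ) = 0.06×0.94 = 0.056.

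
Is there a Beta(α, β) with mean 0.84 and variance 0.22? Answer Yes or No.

For any Beta, Var(X) < E[X]·(1−E[X]).
Here μ(1−μ) = 0.84×0.16 = 0.1344, and 0.22 ≥ 0.1344.

No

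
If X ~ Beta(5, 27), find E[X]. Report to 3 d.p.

The Beta mean is α/(α+β) = 5/(5+27) = 0.156.

0.156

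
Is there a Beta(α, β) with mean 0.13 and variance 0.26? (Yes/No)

For any Beta, Var(X) < E[X]·(1−E[X]).
Here μ(1−μ) = 0.13×0.87 = 0.1131, and 0.26 ≥ 0.1131.

No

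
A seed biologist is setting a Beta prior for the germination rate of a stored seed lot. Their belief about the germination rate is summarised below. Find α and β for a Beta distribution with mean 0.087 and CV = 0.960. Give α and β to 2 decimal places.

α = 0.90, β = 9.48

Var = (CV·μ)² = (0.960×0.087)² = 0.006976.
α+β = μ(1−μ)/Var − 1 = 0.079431/0.006976 − 1 = 10.3870.
Thus α = 0.087·10.3870 = 0.90 and β = 0.913·10.3870 = 9.48.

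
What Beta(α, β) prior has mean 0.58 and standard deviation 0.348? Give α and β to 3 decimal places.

α = 0.587, β = 0.425

Variance = 0.348² = 0.121104. The moment-matching identity α+β = μ(1−μ)/Var − 1 gives
α+β = 0.2436/0.121104 − 1 = 1.0115, so α = μ·1.0115 = 0.587 and β = (1−μ)·1.0115 = 0.425.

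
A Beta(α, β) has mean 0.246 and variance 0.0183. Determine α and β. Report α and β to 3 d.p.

α = 2.247, β = 6.888

Write ν = α+β; then α = μν and Var = μ(1−μ)/(ν+1).
ν = μ(1−μ)/Var − 1 = 0.185484/0.0183 − 1 = 9.1357.
α = 0.246·9.1357 = 2.247, β = 0.754·9.1357 = 6.888.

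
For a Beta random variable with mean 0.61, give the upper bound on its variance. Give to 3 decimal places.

0.238

For fixed mean μ the Beta variance is μ(1−μ)/(α+β+1), increasing as α+β decreases.
Its least upper bound (not attained) is μ(1−μ) = 0.61·0.39 = 0.238.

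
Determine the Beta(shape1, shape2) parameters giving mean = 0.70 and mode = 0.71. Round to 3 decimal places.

shape1 = 29.400, shape2 = 12.600

Let s = shape1+shape2. Mean gives shape1 = μs = 0.70s; mode gives (shape1−1)/(s−2) = 0.71.
Substituting: 0.70s − 1 = 0.71(s−2) = 0.71s − 1.42, so -0.01s = -0.42 and s = 42.0000.
Then shape1 = 0.70×42.0000 = 29.400 and shape2 = s−shape1 = 12.600.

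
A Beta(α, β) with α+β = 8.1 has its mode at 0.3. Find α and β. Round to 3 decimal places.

For α,β>1 the mode is (α−1)/(α+β−2), so α = mode·(κ−2)+1 = 0.3×6.1+1 = 2.830.
And β = (1−mode)·(κ−2)+1 = 0.7×6.1+1 = 5.270.

α = 2.830, β = 5.270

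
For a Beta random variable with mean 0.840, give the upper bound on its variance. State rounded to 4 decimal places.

0.1344

For fixed mean μ the Beta variance is μ(1−μ)/(α+β+1), increasing as α+β decreases.
Its least upper bound (not attained) is μ(1−μ) = 0.840·0.160 = 0.1344.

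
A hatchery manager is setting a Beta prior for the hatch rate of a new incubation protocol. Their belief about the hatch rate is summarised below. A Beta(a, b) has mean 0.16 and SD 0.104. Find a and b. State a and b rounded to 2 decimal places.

a = 1.83, b = 9.60

First σ² = 0.010816. Setting a = μn, b = (1−μ)n with n = a+b,
μ(1−μ)/(n+1) = 0.010816 ⇒ n+1 = 0.1344/0.010816 = 12.4260 ⇒ n = 11.4260.
Hence a = 0.16×11.4260 = 1.83, b = 0.84×11.4260 = 9.60.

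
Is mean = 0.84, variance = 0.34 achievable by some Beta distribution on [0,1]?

The Beta variance bound is σ² < μ(1−μ).
Here μ(1−μ) = 0.84×0.16 = 0.1344, and 0.34 ≥ 0.1344.

No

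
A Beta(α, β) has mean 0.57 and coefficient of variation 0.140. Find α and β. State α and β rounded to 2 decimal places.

α = 21.37, β = 16.12

Var = (CV·μ)² = (0.140×0.57)² = 0.006368.
α+β = μ(1−μ)/Var − 1 = 0.2451/0.006368 − 1 = 37.4891.
Thus α = 0.57·37.4891 = 21.37 and β = 0.43·37.4891 = 16.12.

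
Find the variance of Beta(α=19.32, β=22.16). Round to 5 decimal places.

α+β = 41.48 and αβ = 428.1312, so Var = αβ/[(α+β)²(α+β+1)] = 428.1312/73090.680192 = 0.00586.

0.00586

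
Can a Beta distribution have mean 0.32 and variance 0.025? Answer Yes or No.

Yes

For any Beta, Var(X) < E[X]·(1−E[X]).
Here μ(1−μ) = 0.32×0.68 = 0.2176, and 0.025 < 0.2176.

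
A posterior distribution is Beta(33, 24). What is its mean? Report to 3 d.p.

0.579

The Beta mean is α/(α+β) = 33/(33+24) = 0.579.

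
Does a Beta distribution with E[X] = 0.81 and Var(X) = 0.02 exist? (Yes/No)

The Beta variance bound is σ² < μ(1−μ).
Here μ(1−μ) = 0.81×0.19 = 0.1539, and 0.02 < 0.1539.

Yes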